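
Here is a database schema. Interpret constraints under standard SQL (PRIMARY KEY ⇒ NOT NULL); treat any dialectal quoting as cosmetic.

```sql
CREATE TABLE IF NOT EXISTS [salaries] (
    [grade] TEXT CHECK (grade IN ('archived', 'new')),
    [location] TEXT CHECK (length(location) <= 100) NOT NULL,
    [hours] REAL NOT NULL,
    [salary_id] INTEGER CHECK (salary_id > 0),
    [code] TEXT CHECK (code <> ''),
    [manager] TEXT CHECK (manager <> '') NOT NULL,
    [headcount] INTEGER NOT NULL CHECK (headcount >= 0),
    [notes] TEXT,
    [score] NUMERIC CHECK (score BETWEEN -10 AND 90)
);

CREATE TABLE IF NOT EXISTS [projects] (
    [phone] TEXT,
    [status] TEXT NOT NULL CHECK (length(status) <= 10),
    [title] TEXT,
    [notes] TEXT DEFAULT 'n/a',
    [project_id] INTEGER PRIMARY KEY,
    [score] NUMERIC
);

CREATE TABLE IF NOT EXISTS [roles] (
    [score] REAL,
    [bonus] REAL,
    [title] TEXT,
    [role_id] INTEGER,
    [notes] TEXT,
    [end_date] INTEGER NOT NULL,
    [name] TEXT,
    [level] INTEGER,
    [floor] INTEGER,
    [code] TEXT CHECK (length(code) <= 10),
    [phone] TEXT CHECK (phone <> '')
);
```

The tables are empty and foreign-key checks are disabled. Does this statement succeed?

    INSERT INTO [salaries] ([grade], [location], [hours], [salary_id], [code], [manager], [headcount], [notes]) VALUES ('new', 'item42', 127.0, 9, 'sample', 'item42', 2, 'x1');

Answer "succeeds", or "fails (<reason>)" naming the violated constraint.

succeeds

NOT NULL columns: headcount is supplied; hours is supplied; location is supplied; manager is supplied.
CHECK constraints: 'new' satisfies (grade IN ('archived', 'new')); 'item42' satisfies (length(location) <= 100); 9 satisfies (salary_id > 0); 'sample' satisfies (code <> ''); 'item42' satisfies (manager <> ''); 2 satisfies (headcount >= 0).
No constraint is violated.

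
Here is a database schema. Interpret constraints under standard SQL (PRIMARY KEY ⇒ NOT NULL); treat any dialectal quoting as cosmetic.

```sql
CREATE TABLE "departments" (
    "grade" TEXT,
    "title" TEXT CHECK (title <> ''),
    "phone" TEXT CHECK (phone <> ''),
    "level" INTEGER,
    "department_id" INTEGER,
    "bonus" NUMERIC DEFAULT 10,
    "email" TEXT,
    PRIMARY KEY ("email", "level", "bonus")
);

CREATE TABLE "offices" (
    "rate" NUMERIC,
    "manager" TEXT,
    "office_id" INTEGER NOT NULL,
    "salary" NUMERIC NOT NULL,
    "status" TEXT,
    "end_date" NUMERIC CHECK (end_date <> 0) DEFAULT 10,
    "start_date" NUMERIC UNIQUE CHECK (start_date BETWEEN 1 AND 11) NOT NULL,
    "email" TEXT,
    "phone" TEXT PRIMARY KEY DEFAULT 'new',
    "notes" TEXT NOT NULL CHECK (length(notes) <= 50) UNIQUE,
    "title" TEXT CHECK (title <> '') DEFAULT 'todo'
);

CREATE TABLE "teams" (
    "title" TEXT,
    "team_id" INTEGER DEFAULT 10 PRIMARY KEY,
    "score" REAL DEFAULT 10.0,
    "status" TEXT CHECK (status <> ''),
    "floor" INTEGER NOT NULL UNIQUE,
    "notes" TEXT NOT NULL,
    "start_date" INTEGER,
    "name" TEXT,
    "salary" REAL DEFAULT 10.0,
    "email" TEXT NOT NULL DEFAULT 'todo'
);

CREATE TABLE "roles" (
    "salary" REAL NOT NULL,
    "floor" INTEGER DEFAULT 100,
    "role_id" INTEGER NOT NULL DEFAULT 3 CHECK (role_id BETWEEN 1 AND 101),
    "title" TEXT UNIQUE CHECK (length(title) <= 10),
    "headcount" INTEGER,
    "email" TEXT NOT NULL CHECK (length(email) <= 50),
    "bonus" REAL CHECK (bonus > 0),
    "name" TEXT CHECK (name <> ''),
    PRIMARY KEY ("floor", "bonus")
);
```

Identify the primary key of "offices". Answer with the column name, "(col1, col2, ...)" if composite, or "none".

phone is declared PRIMARY KEY inline on the column.

phone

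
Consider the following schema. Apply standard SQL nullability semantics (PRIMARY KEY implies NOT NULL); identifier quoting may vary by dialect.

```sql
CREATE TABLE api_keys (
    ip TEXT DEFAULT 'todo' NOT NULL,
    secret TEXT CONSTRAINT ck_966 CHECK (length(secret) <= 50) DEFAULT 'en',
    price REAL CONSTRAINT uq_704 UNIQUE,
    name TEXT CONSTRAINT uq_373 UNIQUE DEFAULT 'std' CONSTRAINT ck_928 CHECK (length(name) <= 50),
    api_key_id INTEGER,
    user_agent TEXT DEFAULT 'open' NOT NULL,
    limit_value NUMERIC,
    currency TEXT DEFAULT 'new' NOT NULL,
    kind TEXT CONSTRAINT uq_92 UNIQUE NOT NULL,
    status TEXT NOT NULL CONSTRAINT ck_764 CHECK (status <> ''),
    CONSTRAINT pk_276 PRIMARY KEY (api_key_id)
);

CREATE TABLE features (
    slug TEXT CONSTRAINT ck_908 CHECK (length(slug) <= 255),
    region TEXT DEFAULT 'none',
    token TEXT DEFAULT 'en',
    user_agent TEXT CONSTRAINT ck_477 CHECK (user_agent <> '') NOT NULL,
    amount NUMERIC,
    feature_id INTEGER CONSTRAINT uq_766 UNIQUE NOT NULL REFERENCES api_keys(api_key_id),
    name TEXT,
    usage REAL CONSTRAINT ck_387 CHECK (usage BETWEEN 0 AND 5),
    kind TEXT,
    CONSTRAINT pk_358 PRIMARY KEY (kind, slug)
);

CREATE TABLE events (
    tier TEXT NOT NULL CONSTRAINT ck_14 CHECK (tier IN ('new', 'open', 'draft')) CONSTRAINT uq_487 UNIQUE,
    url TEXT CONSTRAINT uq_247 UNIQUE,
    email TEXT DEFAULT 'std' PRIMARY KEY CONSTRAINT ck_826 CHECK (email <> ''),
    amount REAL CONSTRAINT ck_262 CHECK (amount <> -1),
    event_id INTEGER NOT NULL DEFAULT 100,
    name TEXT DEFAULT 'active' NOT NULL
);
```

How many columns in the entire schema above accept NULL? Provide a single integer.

11

api_keys: 4 nullable (secret, price, name, limit_value — PK (api_key_id) and explicit NOT NULL columns excluded).
features: 5 nullable (region, token, amount, name, usage — PK (kind, slug) and explicit NOT NULL columns excluded).
events: 2 nullable (url, amount — PK (email) and explicit NOT NULL columns excluded).
Total: 4 + 5 + 2 = 11.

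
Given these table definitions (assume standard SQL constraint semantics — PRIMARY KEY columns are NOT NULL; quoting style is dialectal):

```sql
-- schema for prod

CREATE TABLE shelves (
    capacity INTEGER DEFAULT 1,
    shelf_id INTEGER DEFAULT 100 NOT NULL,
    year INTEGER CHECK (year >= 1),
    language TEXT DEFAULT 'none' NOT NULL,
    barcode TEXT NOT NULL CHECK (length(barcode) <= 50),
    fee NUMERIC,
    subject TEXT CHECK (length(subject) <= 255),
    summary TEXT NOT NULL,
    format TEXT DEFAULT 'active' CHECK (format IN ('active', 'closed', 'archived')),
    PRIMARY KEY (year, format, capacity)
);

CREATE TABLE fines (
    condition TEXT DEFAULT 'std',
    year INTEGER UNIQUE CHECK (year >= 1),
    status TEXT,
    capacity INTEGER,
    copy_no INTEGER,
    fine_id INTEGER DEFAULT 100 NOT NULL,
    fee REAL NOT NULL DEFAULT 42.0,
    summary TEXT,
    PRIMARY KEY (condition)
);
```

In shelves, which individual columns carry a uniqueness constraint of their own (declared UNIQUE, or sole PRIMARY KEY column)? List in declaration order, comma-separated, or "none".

- capacity: part of a composite PRIMARY KEY — only the tuple is unique, not this column on its own.
- shelf_id: no UNIQUE or single-column PK constraint.
- year: part of a composite PRIMARY KEY — only the tuple is unique, not this column on its own.
- language: no UNIQUE or single-column PK constraint.
- barcode: no UNIQUE or single-column PK constraint.
- fee: no UNIQUE or single-column PK constraint.
- subject: no UNIQUE or single-column PK constraint.
- summary: no UNIQUE or single-column PK constraint.
- format: part of a composite PRIMARY KEY — only the tuple is unique, not this column on its own.

none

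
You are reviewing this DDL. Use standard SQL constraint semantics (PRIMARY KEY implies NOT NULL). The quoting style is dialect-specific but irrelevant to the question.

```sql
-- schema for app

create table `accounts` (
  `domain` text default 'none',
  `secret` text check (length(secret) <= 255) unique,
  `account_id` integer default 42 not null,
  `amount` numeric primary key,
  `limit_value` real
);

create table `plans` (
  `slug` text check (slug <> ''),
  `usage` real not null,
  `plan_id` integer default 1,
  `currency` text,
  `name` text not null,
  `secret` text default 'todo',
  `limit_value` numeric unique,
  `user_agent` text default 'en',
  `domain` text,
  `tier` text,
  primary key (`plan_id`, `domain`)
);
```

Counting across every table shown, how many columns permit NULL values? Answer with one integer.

9

accounts: 3 nullable (domain, secret, limit_value — PK (amount) and explicit NOT NULL columns excluded).
plans: 6 nullable (slug, currency, secret, limit_value, user_agent, tier — PK (plan_id, domain) and explicit NOT NULL columns excluded).
Total: 3 + 6 = 9.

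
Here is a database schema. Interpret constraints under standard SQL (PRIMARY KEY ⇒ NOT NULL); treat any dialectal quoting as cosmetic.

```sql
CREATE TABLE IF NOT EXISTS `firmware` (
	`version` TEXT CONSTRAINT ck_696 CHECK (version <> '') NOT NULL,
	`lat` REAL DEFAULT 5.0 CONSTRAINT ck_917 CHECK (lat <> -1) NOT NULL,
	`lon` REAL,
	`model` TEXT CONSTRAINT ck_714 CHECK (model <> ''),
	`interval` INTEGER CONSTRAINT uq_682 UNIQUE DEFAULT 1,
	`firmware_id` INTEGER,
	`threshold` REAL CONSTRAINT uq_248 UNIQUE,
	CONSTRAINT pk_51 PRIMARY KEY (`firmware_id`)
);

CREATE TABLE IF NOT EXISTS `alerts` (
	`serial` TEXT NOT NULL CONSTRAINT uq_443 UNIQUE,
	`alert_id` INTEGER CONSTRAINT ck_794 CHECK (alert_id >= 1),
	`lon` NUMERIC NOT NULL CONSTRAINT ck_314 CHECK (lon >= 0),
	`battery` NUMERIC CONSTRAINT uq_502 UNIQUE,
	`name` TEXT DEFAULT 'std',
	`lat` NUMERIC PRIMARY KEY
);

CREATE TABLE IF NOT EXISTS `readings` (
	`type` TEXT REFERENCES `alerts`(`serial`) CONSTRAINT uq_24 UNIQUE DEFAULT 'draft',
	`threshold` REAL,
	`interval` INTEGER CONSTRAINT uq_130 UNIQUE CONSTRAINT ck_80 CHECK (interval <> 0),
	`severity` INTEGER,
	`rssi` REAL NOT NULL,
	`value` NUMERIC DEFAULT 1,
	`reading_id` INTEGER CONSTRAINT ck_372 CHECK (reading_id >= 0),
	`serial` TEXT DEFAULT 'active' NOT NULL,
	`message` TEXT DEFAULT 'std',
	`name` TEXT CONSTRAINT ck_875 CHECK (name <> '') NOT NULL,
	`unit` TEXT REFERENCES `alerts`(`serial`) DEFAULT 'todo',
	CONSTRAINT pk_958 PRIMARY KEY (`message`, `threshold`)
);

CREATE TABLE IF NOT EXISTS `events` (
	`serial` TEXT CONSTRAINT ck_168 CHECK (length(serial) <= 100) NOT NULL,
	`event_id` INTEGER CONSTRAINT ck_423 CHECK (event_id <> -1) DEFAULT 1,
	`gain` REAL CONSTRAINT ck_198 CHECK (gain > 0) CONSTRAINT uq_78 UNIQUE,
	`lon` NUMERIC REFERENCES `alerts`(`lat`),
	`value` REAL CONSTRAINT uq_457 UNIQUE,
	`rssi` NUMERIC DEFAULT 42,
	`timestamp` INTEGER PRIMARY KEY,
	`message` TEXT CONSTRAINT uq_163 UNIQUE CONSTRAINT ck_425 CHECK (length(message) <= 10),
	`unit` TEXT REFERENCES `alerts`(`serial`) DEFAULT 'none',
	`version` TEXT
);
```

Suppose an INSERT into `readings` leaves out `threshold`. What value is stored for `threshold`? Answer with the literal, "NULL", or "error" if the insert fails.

error

threshold has no DEFAULT clause.
Omitting it would insert NULL, but it is part of the PRIMARY KEY, so the INSERT fails.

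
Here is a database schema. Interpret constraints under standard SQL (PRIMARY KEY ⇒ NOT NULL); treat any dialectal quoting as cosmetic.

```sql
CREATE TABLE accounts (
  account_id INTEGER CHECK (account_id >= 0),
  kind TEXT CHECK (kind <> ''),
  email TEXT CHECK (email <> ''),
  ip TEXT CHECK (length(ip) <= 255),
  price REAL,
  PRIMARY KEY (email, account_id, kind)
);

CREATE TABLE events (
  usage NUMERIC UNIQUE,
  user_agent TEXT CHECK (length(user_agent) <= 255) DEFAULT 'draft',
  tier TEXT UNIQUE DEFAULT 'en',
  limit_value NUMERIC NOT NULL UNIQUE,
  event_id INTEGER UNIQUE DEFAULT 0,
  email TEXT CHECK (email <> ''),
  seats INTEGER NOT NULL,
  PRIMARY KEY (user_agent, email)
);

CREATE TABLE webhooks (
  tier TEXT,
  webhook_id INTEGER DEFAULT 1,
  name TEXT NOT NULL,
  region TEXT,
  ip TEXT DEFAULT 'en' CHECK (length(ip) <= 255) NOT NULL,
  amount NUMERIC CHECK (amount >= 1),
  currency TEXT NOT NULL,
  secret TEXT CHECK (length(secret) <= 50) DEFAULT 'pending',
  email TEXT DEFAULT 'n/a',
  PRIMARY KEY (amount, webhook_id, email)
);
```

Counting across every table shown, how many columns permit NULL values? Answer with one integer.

accounts: 2 nullable (ip, price — PK (email, account_id, kind) and explicit NOT NULL columns excluded).
events: 3 nullable (usage, tier, event_id — PK (user_agent, email) and explicit NOT NULL columns excluded).
webhooks: 3 nullable (tier, region, secret — PK (amount, webhook_id, email) and explicit NOT NULL columns excluded).
Total: 2 + 3 + 3 = 8.

8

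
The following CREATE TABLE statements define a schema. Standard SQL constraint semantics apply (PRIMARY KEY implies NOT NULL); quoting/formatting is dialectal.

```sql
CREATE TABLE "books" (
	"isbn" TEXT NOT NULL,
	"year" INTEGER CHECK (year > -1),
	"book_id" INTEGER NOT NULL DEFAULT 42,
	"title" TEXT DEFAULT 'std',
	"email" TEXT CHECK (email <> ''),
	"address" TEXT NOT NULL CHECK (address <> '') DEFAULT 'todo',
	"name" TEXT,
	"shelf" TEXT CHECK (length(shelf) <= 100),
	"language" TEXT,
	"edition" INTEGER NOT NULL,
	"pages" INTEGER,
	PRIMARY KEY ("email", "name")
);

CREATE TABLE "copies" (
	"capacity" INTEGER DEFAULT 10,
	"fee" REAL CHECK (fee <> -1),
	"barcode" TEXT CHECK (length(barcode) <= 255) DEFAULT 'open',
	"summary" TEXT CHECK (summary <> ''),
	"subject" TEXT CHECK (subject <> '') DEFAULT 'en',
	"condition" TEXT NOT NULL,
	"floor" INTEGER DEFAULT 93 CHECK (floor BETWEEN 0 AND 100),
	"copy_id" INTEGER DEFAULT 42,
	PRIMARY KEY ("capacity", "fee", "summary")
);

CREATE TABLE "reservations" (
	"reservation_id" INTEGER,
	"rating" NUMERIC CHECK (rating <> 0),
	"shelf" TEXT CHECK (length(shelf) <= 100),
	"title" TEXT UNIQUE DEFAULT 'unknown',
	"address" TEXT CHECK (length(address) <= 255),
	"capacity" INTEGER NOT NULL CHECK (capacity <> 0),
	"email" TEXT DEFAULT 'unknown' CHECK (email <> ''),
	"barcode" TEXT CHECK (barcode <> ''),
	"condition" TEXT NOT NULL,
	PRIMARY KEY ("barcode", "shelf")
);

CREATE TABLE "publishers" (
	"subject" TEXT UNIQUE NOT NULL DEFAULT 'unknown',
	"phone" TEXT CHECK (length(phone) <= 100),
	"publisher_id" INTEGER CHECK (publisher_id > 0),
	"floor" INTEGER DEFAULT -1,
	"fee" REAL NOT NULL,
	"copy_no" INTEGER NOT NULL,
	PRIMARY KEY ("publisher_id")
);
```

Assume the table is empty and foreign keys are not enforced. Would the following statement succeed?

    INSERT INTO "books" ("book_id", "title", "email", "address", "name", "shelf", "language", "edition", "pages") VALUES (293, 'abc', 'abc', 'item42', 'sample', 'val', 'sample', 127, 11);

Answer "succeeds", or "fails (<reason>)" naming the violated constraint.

fails (NOT NULL on isbn)

isbn is omitted from the column list and has no DEFAULT, so it would receive NULL.
But isbn is declared NOT NULL.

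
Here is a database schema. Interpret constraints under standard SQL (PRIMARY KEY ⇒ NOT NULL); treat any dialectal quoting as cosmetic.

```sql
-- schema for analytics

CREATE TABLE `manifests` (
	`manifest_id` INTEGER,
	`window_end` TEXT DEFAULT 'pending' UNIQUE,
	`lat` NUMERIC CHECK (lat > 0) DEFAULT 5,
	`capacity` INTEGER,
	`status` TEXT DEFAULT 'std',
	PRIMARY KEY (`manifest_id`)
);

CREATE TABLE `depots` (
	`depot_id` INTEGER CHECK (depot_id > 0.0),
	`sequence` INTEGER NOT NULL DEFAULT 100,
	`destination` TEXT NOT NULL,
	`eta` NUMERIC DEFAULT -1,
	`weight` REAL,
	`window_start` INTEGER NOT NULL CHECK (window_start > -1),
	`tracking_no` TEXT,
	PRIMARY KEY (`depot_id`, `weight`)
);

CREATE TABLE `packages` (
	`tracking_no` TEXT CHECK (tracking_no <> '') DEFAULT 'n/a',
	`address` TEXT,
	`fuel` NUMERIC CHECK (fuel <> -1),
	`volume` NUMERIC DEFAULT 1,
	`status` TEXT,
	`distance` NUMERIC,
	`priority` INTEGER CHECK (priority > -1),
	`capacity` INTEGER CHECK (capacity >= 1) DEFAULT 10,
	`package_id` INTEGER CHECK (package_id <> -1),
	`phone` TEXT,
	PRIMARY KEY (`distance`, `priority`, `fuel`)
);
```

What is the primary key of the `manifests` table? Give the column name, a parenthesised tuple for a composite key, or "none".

manifest_id is declared PRIMARY KEY as a table-level PRIMARY KEY clause.

manifest_id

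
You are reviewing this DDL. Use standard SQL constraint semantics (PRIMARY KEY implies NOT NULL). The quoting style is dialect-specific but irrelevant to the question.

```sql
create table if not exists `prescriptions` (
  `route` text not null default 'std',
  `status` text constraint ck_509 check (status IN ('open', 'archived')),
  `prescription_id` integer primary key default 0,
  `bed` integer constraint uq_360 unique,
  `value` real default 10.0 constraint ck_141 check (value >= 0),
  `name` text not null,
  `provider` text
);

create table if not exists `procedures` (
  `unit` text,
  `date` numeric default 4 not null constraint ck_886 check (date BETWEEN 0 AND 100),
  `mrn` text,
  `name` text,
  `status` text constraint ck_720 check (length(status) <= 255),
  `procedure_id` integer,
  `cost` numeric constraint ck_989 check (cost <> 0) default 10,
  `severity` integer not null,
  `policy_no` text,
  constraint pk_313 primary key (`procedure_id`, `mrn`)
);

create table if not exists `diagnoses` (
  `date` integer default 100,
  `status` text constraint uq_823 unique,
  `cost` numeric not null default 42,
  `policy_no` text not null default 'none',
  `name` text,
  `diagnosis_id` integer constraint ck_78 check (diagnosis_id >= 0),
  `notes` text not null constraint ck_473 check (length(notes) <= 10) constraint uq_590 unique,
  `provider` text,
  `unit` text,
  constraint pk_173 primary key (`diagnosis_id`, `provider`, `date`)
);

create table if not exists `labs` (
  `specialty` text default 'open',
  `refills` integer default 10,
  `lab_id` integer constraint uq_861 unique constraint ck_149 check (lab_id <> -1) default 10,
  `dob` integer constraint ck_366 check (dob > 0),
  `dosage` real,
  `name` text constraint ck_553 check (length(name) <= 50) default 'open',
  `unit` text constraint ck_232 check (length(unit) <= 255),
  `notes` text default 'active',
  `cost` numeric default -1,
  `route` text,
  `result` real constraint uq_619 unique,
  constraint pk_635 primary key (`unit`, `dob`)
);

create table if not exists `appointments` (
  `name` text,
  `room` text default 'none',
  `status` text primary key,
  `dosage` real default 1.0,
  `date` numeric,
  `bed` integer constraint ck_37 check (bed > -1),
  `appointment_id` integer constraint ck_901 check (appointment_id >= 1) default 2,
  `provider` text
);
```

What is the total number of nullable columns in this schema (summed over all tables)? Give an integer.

28

prescriptions: 4 nullable (status, bed, value, provider — PK (prescription_id) and explicit NOT NULL columns excluded).
procedures: 5 nullable (unit, name, status, cost, policy_no — PK (procedure_id, mrn) and explicit NOT NULL columns excluded).
diagnoses: 3 nullable (status, name, unit — PK (diagnosis_id, provider, date) and explicit NOT NULL columns excluded).
labs: 9 nullable (specialty, refills, lab_id, dosage, name, notes, cost, route, result — PK (unit, dob) and explicit NOT NULL columns excluded).
appointments: 7 nullable (name, room, dosage, date, bed, appointment_id, provider — PK (status) and explicit NOT NULL columns excluded).
Total: 4 + 5 + 3 + 9 + 7 = 28.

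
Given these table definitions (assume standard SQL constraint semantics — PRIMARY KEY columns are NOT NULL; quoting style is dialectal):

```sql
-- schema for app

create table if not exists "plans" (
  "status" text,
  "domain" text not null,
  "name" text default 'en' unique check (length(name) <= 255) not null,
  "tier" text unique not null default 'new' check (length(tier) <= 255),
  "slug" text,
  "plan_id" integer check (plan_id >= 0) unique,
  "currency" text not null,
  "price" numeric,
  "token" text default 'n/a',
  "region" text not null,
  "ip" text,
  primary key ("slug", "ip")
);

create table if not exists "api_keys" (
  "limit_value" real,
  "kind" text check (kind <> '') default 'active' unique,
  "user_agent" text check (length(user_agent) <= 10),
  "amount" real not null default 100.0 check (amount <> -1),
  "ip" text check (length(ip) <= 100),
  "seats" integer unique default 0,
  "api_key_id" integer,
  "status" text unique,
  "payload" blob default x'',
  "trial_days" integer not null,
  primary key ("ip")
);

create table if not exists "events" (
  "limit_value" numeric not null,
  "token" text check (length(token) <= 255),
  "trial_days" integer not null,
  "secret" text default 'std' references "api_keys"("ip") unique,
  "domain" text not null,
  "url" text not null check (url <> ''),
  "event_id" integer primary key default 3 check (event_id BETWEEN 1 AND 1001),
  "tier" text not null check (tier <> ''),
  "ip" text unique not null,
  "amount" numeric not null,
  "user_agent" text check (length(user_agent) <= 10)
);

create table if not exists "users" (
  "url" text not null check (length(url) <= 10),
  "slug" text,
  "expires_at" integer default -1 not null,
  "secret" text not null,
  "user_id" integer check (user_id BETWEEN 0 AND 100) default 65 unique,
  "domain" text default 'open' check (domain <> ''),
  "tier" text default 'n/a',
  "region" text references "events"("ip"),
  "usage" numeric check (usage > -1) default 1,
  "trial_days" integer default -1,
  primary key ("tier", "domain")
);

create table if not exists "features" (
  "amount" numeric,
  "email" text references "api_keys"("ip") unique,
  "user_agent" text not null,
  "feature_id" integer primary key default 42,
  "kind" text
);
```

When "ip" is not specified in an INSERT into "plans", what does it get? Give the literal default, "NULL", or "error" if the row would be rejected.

ip has no DEFAULT clause.
Omitting it would insert NULL, but it is part of the PRIMARY KEY, so the INSERT fails.

error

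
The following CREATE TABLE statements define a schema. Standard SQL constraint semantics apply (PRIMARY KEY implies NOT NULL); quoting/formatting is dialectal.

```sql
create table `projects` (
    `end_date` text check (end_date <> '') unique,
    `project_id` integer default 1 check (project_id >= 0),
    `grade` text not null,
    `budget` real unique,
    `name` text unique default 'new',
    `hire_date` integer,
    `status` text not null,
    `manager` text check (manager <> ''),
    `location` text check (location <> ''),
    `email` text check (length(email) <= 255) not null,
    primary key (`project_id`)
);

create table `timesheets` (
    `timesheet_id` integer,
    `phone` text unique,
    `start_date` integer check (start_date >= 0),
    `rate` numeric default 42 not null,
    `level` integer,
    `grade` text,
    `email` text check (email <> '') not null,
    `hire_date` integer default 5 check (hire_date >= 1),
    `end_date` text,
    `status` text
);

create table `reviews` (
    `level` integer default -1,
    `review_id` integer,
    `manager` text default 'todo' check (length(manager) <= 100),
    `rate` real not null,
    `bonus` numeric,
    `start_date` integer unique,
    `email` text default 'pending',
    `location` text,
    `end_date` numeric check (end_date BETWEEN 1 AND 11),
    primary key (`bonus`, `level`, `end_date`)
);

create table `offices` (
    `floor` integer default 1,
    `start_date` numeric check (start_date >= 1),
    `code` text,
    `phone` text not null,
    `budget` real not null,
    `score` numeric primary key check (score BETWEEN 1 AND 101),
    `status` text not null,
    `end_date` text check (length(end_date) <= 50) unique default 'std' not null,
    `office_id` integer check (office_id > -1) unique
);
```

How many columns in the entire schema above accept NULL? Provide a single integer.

23

projects: 6 nullable (end_date, budget, name, hire_date, manager, location — PK (project_id) and explicit NOT NULL columns excluded).
timesheets: 8 nullable (timesheet_id, phone, start_date, level, grade, hire_date, end_date, status — PK none and explicit NOT NULL columns excluded).
reviews: 5 nullable (review_id, manager, start_date, email, location — PK (bonus, level, end_date) and explicit NOT NULL columns excluded).
offices: 4 nullable (floor, start_date, code, office_id — PK (score) and explicit NOT NULL columns excluded).
Total: 6 + 8 + 5 + 4 = 23.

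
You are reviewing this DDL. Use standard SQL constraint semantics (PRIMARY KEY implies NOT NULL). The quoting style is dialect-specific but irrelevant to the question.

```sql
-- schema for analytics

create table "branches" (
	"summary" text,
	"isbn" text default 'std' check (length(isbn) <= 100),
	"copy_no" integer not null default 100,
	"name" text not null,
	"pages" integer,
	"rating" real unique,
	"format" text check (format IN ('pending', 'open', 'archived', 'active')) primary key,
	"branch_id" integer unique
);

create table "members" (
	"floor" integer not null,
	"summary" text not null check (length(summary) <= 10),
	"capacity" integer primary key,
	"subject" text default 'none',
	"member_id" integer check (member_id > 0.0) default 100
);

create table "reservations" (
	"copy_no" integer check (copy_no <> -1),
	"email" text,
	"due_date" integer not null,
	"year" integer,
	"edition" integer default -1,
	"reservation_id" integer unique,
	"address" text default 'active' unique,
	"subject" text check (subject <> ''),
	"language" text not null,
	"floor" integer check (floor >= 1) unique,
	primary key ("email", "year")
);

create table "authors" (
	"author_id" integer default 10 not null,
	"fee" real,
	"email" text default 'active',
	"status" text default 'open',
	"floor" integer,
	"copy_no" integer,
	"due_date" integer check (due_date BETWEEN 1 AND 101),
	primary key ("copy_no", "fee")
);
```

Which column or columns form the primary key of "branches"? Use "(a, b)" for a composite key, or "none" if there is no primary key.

format is declared PRIMARY KEY inline on the column.

format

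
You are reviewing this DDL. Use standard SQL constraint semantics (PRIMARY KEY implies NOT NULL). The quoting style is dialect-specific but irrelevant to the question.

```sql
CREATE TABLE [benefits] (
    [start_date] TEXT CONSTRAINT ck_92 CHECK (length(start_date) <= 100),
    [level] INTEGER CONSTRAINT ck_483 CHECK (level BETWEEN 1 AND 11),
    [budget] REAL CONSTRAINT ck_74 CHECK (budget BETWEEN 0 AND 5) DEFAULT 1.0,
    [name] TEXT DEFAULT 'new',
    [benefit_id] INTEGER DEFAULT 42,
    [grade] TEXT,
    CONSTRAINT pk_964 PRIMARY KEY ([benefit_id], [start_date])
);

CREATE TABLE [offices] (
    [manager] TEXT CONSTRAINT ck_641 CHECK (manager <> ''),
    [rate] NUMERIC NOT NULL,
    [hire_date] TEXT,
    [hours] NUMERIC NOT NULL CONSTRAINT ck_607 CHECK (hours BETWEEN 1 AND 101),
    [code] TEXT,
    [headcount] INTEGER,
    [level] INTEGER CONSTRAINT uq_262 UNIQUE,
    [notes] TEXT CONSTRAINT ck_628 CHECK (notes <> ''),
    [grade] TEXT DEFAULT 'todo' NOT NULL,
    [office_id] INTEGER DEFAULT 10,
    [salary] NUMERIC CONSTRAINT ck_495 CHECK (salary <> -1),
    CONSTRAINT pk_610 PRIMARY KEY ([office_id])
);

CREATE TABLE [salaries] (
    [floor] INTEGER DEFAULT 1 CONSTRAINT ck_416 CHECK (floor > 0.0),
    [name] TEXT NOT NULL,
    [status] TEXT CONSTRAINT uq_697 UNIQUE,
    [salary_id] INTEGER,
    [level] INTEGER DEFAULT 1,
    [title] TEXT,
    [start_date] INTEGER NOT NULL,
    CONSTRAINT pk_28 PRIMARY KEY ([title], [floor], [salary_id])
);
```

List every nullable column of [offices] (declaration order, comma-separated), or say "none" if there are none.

- manager: CHECK does not forbid NULL (a CHECK constraint passes when its expression is NULL) → nullable.
- rate: declared NOT NULL → not nullable.
- hire_date: no NOT NULL constraint applies → nullable.
- hours: declared NOT NULL → not nullable.
- code: no NOT NULL constraint applies → nullable.
- headcount: no NOT NULL constraint applies → nullable.
- level: UNIQUE does not imply NOT NULL → nullable.
- notes: CHECK does not forbid NULL (a CHECK constraint passes when its expression is NULL) → nullable.
- grade: declared NOT NULL → not nullable.
- office_id: part of the PRIMARY KEY, which implies NOT NULL → not nullable.
- salary: CHECK does not forbid NULL (a CHECK constraint passes when its expression is NULL) → nullable.

manager, hire_date, code, headcount, level, notes, salary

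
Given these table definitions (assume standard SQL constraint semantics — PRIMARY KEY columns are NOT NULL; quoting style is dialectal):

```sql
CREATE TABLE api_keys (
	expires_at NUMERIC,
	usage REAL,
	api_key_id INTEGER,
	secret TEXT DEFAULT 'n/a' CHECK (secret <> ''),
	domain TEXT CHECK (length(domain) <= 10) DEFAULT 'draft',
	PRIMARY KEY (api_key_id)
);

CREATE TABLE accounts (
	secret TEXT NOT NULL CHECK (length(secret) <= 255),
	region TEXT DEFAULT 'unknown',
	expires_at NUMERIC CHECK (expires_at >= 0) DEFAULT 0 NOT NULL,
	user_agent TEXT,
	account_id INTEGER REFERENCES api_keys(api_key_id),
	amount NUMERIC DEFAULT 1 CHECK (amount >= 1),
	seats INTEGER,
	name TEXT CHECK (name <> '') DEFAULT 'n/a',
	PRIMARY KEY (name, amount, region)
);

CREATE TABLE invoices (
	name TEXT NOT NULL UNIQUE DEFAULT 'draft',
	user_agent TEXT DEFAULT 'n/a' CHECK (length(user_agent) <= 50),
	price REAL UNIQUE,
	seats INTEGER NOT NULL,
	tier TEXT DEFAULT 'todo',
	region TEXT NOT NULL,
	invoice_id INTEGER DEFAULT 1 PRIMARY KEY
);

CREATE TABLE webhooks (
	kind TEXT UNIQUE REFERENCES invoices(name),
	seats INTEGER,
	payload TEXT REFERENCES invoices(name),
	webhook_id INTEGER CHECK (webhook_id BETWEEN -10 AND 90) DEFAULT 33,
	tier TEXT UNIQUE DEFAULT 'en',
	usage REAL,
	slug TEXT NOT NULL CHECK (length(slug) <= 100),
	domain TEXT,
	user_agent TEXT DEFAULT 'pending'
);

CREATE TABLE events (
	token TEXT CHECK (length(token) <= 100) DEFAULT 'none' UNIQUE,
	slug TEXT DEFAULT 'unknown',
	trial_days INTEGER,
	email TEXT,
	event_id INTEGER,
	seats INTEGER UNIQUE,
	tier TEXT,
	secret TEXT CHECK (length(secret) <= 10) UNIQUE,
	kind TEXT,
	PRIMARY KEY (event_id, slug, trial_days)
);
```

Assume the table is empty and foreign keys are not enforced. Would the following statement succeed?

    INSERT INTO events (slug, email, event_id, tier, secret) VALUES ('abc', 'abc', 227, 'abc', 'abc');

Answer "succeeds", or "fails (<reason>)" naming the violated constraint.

trial_days is omitted from the column list and has no DEFAULT, so it would receive NULL.
But trial_days is part of the PRIMARY KEY (implied NOT NULL).

fails (NOT NULL on trial_days)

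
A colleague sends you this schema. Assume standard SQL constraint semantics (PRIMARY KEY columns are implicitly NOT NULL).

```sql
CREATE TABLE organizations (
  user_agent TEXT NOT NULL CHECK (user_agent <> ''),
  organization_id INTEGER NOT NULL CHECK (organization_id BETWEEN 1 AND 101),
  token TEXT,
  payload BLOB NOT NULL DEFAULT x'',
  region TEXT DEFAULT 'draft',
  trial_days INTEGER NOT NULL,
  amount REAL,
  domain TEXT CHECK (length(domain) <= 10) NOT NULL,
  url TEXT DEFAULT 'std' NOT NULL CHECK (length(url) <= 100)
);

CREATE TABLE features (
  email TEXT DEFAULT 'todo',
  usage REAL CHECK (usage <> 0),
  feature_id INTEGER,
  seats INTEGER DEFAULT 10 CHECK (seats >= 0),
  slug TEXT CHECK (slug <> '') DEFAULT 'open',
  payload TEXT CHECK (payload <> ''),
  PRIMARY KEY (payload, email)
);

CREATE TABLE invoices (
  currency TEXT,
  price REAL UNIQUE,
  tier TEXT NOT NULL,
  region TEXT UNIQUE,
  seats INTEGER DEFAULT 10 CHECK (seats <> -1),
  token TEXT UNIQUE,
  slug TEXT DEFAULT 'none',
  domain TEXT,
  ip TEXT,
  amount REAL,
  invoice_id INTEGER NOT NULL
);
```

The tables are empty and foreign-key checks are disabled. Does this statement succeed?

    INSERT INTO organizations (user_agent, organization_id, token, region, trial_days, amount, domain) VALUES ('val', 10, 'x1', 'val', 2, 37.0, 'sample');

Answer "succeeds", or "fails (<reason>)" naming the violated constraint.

NOT NULL columns: domain is supplied; organization_id is supplied; payload defaults to x''; trial_days is supplied; url defaults to 'std'; user_agent is supplied.
CHECK constraints: 'val' satisfies (user_agent <> ''); 10 satisfies (organization_id BETWEEN 1 AND 101); 'sample' satisfies (length(domain) <= 10).
No constraint is violated.

succeeds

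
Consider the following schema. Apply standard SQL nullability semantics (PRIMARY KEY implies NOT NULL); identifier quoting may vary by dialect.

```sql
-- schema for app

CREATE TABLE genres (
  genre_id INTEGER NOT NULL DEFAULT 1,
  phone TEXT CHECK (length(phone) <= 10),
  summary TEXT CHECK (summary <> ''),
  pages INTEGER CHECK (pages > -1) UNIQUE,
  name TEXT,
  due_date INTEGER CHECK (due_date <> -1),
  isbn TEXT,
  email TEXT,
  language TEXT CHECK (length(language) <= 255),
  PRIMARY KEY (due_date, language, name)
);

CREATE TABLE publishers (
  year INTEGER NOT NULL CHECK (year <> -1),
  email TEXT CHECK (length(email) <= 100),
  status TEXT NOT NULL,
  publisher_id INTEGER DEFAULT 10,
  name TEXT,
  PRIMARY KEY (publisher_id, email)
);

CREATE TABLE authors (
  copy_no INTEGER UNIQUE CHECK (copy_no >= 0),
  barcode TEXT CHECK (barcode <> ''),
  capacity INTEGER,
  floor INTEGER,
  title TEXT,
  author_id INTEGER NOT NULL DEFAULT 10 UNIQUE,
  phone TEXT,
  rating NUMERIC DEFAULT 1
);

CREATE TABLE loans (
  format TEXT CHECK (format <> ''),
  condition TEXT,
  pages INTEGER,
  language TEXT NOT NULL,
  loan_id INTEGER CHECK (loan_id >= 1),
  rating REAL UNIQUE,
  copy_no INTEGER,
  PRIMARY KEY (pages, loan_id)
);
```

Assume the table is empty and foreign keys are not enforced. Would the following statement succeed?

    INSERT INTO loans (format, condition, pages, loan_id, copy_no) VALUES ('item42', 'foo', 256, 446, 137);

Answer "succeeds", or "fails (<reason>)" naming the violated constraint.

fails (NOT NULL on language)

language is omitted from the column list and has no DEFAULT, so it would receive NULL.
But language is declared NOT NULL.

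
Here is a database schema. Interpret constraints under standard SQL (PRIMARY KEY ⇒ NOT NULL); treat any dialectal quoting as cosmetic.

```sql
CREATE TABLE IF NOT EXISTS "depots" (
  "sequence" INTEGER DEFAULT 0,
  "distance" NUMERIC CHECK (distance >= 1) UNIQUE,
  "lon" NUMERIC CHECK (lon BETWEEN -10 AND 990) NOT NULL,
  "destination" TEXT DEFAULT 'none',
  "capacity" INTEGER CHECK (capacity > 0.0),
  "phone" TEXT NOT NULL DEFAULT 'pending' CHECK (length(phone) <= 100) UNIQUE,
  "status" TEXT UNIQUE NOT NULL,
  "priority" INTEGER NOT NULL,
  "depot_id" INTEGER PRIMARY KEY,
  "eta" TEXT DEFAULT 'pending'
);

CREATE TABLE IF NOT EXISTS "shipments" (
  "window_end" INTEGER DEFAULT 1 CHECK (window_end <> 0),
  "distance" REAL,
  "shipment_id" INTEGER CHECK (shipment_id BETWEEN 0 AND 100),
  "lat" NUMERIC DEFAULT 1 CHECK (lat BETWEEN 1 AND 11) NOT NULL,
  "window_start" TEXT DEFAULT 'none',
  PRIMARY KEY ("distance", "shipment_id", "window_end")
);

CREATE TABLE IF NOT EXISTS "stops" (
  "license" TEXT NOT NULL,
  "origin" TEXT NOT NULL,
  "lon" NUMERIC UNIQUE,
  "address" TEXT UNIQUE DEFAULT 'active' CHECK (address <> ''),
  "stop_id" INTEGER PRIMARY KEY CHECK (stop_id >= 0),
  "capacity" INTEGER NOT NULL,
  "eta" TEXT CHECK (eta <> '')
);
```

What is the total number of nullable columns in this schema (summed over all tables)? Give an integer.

depots: 5 nullable (sequence, distance, destination, capacity, eta — PK (depot_id) and explicit NOT NULL columns excluded).
shipments: 1 nullable (window_start — PK (distance, shipment_id, window_end) and explicit NOT NULL columns excluded).
stops: 3 nullable (lon, address, eta — PK (stop_id) and explicit NOT NULL columns excluded).
Total: 5 + 1 + 3 = 9.

9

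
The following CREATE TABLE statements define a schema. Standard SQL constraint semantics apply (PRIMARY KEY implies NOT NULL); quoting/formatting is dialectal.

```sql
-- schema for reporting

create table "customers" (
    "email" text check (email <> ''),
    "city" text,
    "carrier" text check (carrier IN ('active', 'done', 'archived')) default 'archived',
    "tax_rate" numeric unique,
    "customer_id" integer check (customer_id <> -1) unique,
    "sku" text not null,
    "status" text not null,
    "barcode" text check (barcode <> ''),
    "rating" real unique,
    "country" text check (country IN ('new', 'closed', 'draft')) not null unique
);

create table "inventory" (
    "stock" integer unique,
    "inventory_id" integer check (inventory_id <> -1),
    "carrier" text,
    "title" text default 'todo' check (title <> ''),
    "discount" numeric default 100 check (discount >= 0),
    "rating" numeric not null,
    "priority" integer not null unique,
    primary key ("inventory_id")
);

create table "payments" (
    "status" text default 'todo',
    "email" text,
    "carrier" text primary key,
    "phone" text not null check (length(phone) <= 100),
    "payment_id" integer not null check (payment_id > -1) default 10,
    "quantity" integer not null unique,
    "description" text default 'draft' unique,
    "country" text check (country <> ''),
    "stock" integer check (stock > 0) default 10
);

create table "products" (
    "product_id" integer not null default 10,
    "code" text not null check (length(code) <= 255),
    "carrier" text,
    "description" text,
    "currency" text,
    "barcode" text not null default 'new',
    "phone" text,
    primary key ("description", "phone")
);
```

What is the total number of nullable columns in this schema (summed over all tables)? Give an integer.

18

customers: 7 nullable (email, city, carrier, tax_rate, customer_id, barcode, rating — PK none and explicit NOT NULL columns excluded).
inventory: 4 nullable (stock, carrier, title, discount — PK (inventory_id) and explicit NOT NULL columns excluded).
payments: 5 nullable (status, email, description, country, stock — PK (carrier) and explicit NOT NULL columns excluded).
products: 2 nullable (carrier, currency — PK (description, phone) and explicit NOT NULL columns excluded).
Total: 7 + 4 + 5 + 2 = 18.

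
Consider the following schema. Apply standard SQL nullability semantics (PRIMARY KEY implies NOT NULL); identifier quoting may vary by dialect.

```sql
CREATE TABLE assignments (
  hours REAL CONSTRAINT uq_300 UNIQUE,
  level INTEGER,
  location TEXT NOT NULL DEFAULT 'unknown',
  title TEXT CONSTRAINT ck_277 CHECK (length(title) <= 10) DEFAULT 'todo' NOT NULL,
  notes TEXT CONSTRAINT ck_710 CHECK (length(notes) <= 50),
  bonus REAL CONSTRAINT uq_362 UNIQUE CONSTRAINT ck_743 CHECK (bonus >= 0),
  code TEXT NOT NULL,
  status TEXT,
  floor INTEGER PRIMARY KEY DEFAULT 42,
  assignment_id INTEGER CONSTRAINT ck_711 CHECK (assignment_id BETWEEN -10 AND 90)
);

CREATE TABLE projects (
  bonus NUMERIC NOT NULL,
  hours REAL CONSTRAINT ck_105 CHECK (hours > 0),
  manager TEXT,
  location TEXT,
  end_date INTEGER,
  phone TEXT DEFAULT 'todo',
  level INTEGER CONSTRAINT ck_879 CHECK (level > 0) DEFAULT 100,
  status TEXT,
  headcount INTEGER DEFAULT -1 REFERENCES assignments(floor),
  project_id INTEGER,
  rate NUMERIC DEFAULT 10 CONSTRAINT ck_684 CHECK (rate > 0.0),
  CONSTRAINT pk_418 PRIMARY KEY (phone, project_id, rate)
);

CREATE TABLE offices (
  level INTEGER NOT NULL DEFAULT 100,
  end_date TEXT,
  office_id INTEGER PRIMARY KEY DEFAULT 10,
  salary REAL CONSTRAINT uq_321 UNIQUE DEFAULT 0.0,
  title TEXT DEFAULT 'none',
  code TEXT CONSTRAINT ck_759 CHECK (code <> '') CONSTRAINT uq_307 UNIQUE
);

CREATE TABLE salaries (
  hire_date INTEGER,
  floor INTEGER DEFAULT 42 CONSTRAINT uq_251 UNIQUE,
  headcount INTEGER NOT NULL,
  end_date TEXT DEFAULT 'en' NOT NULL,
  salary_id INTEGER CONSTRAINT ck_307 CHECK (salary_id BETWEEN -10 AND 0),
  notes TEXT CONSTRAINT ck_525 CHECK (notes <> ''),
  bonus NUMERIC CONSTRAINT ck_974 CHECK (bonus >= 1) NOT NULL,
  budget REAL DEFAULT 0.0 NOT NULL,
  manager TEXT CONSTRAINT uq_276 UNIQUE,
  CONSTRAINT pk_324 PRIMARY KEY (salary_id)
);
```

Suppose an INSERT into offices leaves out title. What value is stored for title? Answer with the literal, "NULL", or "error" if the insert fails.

title has an explicit DEFAULT 'none'.
When the column is omitted from an INSERT, that default is used.

'none'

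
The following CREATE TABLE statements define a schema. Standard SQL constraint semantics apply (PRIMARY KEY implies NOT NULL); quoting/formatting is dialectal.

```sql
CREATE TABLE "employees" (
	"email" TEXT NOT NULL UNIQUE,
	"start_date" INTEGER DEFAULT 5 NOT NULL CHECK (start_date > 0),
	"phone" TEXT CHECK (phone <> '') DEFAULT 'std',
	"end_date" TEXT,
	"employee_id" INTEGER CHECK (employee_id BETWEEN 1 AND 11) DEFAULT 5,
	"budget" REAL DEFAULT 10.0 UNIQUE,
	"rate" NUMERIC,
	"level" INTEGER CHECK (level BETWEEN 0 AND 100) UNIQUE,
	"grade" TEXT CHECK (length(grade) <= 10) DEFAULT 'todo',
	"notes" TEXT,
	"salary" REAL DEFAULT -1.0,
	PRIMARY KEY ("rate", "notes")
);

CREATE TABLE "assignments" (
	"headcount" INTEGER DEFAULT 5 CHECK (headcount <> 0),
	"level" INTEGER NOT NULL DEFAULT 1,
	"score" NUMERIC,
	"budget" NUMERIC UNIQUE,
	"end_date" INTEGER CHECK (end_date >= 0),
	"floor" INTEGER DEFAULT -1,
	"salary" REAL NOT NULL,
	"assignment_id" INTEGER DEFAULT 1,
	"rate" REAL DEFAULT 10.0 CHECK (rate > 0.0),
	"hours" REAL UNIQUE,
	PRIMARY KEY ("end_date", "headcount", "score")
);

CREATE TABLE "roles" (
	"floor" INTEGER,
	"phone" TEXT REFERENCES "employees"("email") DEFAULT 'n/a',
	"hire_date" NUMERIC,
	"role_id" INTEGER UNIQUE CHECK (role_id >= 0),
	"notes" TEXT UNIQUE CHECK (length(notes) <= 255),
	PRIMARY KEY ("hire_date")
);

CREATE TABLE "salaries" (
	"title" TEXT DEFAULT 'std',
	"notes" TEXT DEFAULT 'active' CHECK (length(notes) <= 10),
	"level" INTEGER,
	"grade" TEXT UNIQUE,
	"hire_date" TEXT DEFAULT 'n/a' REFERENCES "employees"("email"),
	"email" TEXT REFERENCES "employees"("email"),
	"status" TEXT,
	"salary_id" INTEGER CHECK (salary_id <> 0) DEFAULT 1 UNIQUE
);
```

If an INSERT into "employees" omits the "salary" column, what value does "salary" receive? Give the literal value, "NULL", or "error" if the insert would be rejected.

salary has an explicit DEFAULT -1.0.
When the column is omitted from an INSERT, that default is used.

-1.0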